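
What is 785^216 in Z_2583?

1576

Using repeated squaring:
216 in binary is 11011000, i.e. 216 = 128 + 64 + 16 + 8.
785^1 ≡ 785 (mod 2583)
785^2 ≡ 785^2 = 616225 ≡ 1471 (mod 2583)
785^4 ≡ 1471^2 = 2163841 ≡ 1870 (mod 2583)
785^8 ≡ 1870^2 = 3496900 ≡ 2101 (mod 2583)
785^16 ≡ 2101^2 = 4414201 ≡ 2437 (mod 2583)
785^32 ≡ 2437^2 = 5938969 ≡ 652 (mod 2583)
785^64 ≡ 652^2 = 425104 ≡ 1492 (mod 2583)
785^128 ≡ 1492^2 = 2226064 ≡ 2101 (mod 2583)
785^216 = 785^128 × 785^64 × 785^16 × 785^8 ≡ 2101 × 1492 × 2437 × 2101 (mod 2583).
Accumulate the product:
2101 × 1492 = 3134692 ≡ 1513
1513 × 2437 = 3687181 ≡ 1240
1240 × 2101 = 2605240 ≡ 1576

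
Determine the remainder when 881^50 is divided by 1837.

881^1 ≡ 881 (mod 1837)
881^2 ≡ 881^2 = 776161 ≡ 947 (mod 1837)
881^4 ≡ 947^2 = 896809 ≡ 353 (mod 1837)
881^8 ≡ 353^2 = 124609 ≡ 1530 (mod 1837)
881^16 ≡ 1530^2 = 2340900 ≡ 562 (mod 1837)
881^32 ≡ 562^2 = 315844 ≡ 1717 (mod 1837)
881^50 = 881^32 × 881^16 × 881^2 ≡ 1717 × 562 × 947 (mod 1837).
Accumulate the product:
1717 × 562 = 964954 ≡ 529
529 × 947 = 500963 ≡ 1299

1299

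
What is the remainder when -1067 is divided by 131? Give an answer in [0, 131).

112

-1067 = -9*131 + 112, so -1067 ≡ 112 (mod 131).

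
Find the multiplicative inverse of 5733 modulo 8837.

8837 = 1·5733 + 3104
5733 = 1·3104 + 2629
3104 = 1·2629 + 475
2629 = 5·475 + 254
475 = 1·254 + 221
254 = 1·221 + 33
221 = 6·33 + 23
33 = 1·23 + 10
23 = 2·10 + 3
10 = 3·3 + 1
3 = 3·1 + 0
gcd(5733, 8837) = 1, so the inverse exists.
Bézout: 1 = −1738·8837 + 2679·5733.
So 5733⁻¹ ≡ 2679 (mod 8837).

2679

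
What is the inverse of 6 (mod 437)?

Run the extended Euclidean algorithm:
437 = 72·6 + 5
6 = 1·5 + 1
5 = 5·1 + 0
gcd(6, 437) = 1, so the inverse exists.
Bézout: 1 = −1·437 + 73·6.
So 6⁻¹ ≡ 73 (mod 437).

73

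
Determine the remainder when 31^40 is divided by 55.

By square-and-multiply:
40 in binary is 101000, i.e. 40 = 32 + 8.
31^1 ≡ 31 (mod 55)
31^2 ≡ 31^2 = 961 ≡ 26 (mod 55)
31^4 ≡ 26^2 = 676 ≡ 16 (mod 55)
31^8 ≡ 16^2 = 256 ≡ 36 (mod 55)
31^16 ≡ 36^2 = 1296 ≡ 31 (mod 55)
31^32 ≡ 31^2 = 961 ≡ 26 (mod 55)
31^40 = 31^32 × 31^8 ≡ 26 × 36 (mod 55).
26 × 36 = 936 ≡ 1 (mod 55).

1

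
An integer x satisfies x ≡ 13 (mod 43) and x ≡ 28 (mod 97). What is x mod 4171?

2550

43⁻¹ mod 97: 43·88 ≡ 1 (mod 97), so 43⁻¹ ≡ 88.
x = 13 + 43·((28 − 13)·88 mod 97) = 13 + 43·59 = 2550.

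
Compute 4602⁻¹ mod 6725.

Apply the Euclidean algorithm and back-substitute:
6725 = 1*4602 + 2123
4602 = 2*2123 + 356
2123 = 5*356 + 343
356 = 1*343 + 13
343 = 26*13 + 5
13 = 2*5 + 3
5 = 1*3 + 2
3 = 1*2 + 1
2 = 2*1 + 0
gcd(4602, 6725) = 1, so the inverse exists.
Back-substitute for 1:
1 = 1*3 − 1*2
  = −1*5 + 2*3
  = 2*13 − 5*5
  = −5*343 + 132*13
  = 132*356 − 137*343
  = −137*2123 + 817*356
  = 817*4602 − 1771*2123
  = −1771*6725 + 2588*4602
So 4602⁻¹ ≡ 2588 (mod 6725).

2588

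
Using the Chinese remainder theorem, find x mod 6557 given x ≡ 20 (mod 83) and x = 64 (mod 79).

83⁻¹ mod 79: 83*20 ≡ 1 (mod 79), so 83⁻¹ ≡ 20.
x = 20 + 83*((64 − 20)*20 mod 79) = 20 + 83*11 = 933.

933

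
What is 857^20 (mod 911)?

247

20 in binary is 10100, i.e. 20 = 16 + 4.
857^1 ≡ 857 (mod 911)
857^2 ≡ 857^2 = 734449 ≡ 183 (mod 911)
857^4 ≡ 183^2 = 33489 ≡ 693 (mod 911)
857^8 ≡ 693^2 = 480249 ≡ 152 (mod 911)
857^16 ≡ 152^2 = 23104 ≡ 329 (mod 911)
857^20 = 857^16 · 857^4 ≡ 329 · 693 (mod 911).
329 · 693 = 227997 ≡ 247 (mod 911).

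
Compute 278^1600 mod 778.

658

278^1 ≡ 278 (mod 778)
278^2 ≡ 278^2 = 77284 ≡ 262 (mod 778)
278^4 ≡ 262^2 = 68644 ≡ 180 (mod 778)
278^8 ≡ 180^2 = 32400 ≡ 502 (mod 778)
278^16 ≡ 502^2 = 252004 ≡ 710 (mod 778)
278^32 ≡ 710^2 = 504100 ≡ 734 (mod 778)
278^64 ≡ 734^2 = 538756 ≡ 380 (mod 778)
278^128 ≡ 380^2 = 144400 ≡ 470 (mod 778)
278^256 ≡ 470^2 = 220900 ≡ 726 (mod 778)
278^512 ≡ 726^2 = 527076 ≡ 370 (mod 778)
278^1024 ≡ 370^2 = 136900 ≡ 750 (mod 778)
278^1600 = 278^1024 · 278^512 · 278^64 ≡ 750 · 370 · 380 (mod 778).
Accumulate the product:
750 · 370 = 277500 ≡ 532
532 · 380 = 202160 ≡ 658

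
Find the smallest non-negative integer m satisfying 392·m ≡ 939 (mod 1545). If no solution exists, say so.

432

gcd(392, 1545) = 1, so a unique solution mod 1545 exists.
392⁻¹ ≡ 1478 (mod 1545).
m ≡ 1478·939 ≡ 432 (mod 1545).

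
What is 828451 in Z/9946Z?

2933

828451 = 83*9946 + 2933, so 828451 ≡ 2933 (mod 9946).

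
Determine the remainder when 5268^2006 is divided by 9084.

Using repeated squaring:
2006 in binary is 11111010110, i.e. 2006 = 1024 + 512 + 256 + 128 + 64 + 16 + 4 + 2.
5268^1 ≡ 5268 (mod 9084)
5268^2 ≡ 5268^2 = 27751824 ≡ 204 (mod 9084)
5268^4 ≡ 204^2 = 41616 ≡ 5280 (mod 9084)
5268^8 ≡ 5280^2 = 27878400 ≡ 8688 (mod 9084)
5268^16 ≡ 8688^2 = 75481344 ≡ 2388 (mod 9084)
5268^32 ≡ 2388^2 = 5702544 ≡ 6876 (mod 9084)
5268^64 ≡ 6876^2 = 47279376 ≡ 6240 (mod 9084)
5268^128 ≡ 6240^2 = 38937600 ≡ 3576 (mod 9084)
5268^256 ≡ 3576^2 = 12787776 ≡ 6588 (mod 9084)
5268^512 ≡ 6588^2 = 43401744 ≡ 7476 (mod 9084)
5268^1024 ≡ 7476^2 = 55890576 ≡ 5808 (mod 9084)
5268^2006 = 5268^1024 * 5268^512 * 5268^256 * 5268^128 * 5268^64 * 5268^16 * 5268^4 * 5268^2 ≡ 5808 * 7476 * 6588 * 3576 * 6240 * 2388 * 5280 * 204 (mod 9084).
Accumulate the product:
5808 * 7476 = 43420608 ≡ 8172
8172 * 6588 = 53837136 ≡ 5352
5352 * 3576 = 19138752 ≡ 7848
7848 * 6240 = 48971520 ≡ 8760
8760 * 2388 = 20918880 ≡ 7512
7512 * 5280 = 39663360 ≡ 2616
2616 * 204 = 533664 ≡ 6792

6792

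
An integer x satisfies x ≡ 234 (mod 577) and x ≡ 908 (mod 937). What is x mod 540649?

577⁻¹ mod 937: 577·190 ≡ 1 (mod 937), so 577⁻¹ ≡ 190.
x = 234 + 577·((908 − 234)·190 mod 937) = 234 + 577·628 = 362590.

362590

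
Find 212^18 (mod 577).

512

Compute successive squares:
18 in binary is 10010, i.e. 18 = 16 + 2.
212^1 ≡ 212 (mod 577)
212^2 ≡ 212^2 = 44944 ≡ 515 (mod 577)
212^4 ≡ 515^2 = 265225 ≡ 382 (mod 577)
212^8 ≡ 382^2 = 145924 ≡ 520 (mod 577)
212^16 ≡ 520^2 = 270400 ≡ 364 (mod 577)
212^18 = 212^16 · 212^2 ≡ 364 · 515 (mod 577).
364 · 515 = 187460 ≡ 512 (mod 577).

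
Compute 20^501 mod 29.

20^1 ≡ 20 (mod 29)
20^2 ≡ 20^2 = 400 ≡ 23 (mod 29)
20^4 ≡ 23^2 = 529 ≡ 7 (mod 29)
20^8 ≡ 7^2 = 49 ≡ 20 (mod 29)
20^16 ≡ 20^2 = 400 ≡ 23 (mod 29)
20^32 ≡ 23^2 = 529 ≡ 7 (mod 29)
20^64 ≡ 7^2 = 49 ≡ 20 (mod 29)
20^128 ≡ 20^2 = 400 ≡ 23 (mod 29)
20^256 ≡ 23^2 = 529 ≡ 7 (mod 29)
20^501 = 20^256 · 20^128 · 20^64 · 20^32 · 20^16 · 20^4 · 20^1 ≡ 7 · 23 · 20 · 7 · 23 · 7 · 20 (mod 29).
Accumulate the product:
7 · 23 = 161 ≡ 16
16 · 20 = 320 ≡ 1
1 · 7 = 7
7 · 23 = 161 ≡ 16
16 · 7 = 112 ≡ 25
25 · 20 = 500 ≡ 7

7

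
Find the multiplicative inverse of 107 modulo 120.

Run the extended Euclidean algorithm:
120 = 1×107 + 13
107 = 8×13 + 3
13 = 4×3 + 1
3 = 3×1 + 0
gcd(107, 120) = 1, so the inverse exists.
Bézout: 1 = 33×120 − 37×107.
So 107⁻¹ ≡ −37 ≡ 83 (mod 120).

83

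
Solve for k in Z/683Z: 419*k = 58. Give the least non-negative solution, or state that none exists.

36

gcd(419, 683) = 1, so a unique solution mod 683 exists.
419⁻¹ ≡ 401 (mod 683).
k ≡ 401*58 ≡ 36 (mod 683).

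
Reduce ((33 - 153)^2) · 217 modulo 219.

33 - 153 = -120 ≡ 99 (mod 219)
(99)^2 ≡ 165 (mod 219)
165 · 217 = 35805 ≡ 108 (mod 219)

108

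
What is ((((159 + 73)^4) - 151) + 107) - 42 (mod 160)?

159 + 73 = 232 ≡ 72 (mod 160)
(72)^4 ≡ 96 (mod 160)
96 - 151 = -55 ≡ 105 (mod 160)
105 + 107 = 212 ≡ 52 (mod 160)
52 - 42 = 10

10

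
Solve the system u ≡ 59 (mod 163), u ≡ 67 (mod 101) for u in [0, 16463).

163⁻¹ mod 101: 163×44 ≡ 1 (mod 101), so 163⁻¹ ≡ 44.
u = 59 + 163×((67 − 59)×44 mod 101) = 59 + 163×49 = 8046.
Check: 8046 mod 163 = 59, 8046 mod 101 = 67. ✓

8046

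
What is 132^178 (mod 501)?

282

By square-and-multiply:
178 in binary is 10110010, i.e. 178 = 128 + 32 + 16 + 2.
132^1 ≡ 132 (mod 501)
132^2 ≡ 132^2 = 17424 ≡ 390 (mod 501)
132^4 ≡ 390^2 = 152100 ≡ 297 (mod 501)
132^8 ≡ 297^2 = 88209 ≡ 33 (mod 501)
132^16 ≡ 33^2 = 1089 ≡ 87 (mod 501)
132^32 ≡ 87^2 = 7569 ≡ 54 (mod 501)
132^64 ≡ 54^2 = 2916 ≡ 411 (mod 501)
132^128 ≡ 411^2 = 168921 ≡ 84 (mod 501)
132^178 = 132^128 × 132^32 × 132^16 × 132^2 ≡ 84 × 54 × 87 × 390 (mod 501).
Accumulate the product:
84 × 54 = 4536 ≡ 27
27 × 87 = 2349 ≡ 345
345 × 390 = 134550 ≡ 282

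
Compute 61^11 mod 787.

483

61^1 ≡ 61 (mod 787)
61^2 ≡ 61^2 = 3721 ≡ 573 (mod 787)
61^4 ≡ 573^2 = 328329 ≡ 150 (mod 787)
61^8 ≡ 150^2 = 22500 ≡ 464 (mod 787)
61^11 = 61^8 · 61^2 · 61^1 ≡ 464 · 573 · 61 (mod 787).
Accumulate the product:
464 · 573 = 265872 ≡ 653
653 · 61 = 39833 ≡ 483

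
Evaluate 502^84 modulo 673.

84 in binary is 1010100, i.e. 84 = 64 + 16 + 4.
502^1 ≡ 502 (mod 673)
502^2 ≡ 502^2 = 252004 ≡ 302 (mod 673)
502^4 ≡ 302^2 = 91204 ≡ 349 (mod 673)
502^8 ≡ 349^2 = 121801 ≡ 661 (mod 673)
502^16 ≡ 661^2 = 436921 ≡ 144 (mod 673)
502^32 ≡ 144^2 = 20736 ≡ 546 (mod 673)
502^64 ≡ 546^2 = 298116 ≡ 650 (mod 673)
502^84 = 502^64 · 502^16 · 502^4 ≡ 650 · 144 · 349 (mod 673).
Accumulate the product:
650 · 144 = 93600 ≡ 53
53 · 349 = 18497 ≡ 326

326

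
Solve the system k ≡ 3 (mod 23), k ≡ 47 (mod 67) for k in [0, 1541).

1521

23⁻¹ mod 67: 23·35 ≡ 1 (mod 67), so 23⁻¹ ≡ 35.
k = 3 + 23·((47 − 3)·35 mod 67) = 3 + 23·66 = 1521.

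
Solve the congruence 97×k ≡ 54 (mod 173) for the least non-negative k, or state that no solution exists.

gcd(97, 173) = 1, so a unique solution mod 173 exists.
97⁻¹ ≡ 66 (mod 173).
k ≡ 66×54 ≡ 104 (mod 173).

104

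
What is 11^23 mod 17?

3

By square-and-multiply:
23 in binary is 10111, i.e. 23 = 16 + 4 + 2 + 1.
11^1 ≡ 11 (mod 17)
11^2 ≡ 11^2 = 121 ≡ 2 (mod 17)
11^4 ≡ 2^2 = 4 (mod 17)
11^8 ≡ 4^2 = 16 (mod 17)
11^16 ≡ 16^2 = 256 ≡ 1 (mod 17)
11^23 = 11^16 * 11^4 * 11^2 * 11^1 ≡ 1 * 4 * 2 * 11 (mod 17).
Accumulate the product:
1 * 4 = 4
4 * 2 = 8
8 * 11 = 88 ≡ 3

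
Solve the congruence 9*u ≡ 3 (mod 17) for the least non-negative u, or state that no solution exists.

6

gcd(9, 17) = 1, so a unique solution mod 17 exists.
9⁻¹ ≡ 2 (mod 17).
u ≡ 2*3 ≡ 6 (mod 17).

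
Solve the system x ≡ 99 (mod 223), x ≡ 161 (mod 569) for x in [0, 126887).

8127

223⁻¹ mod 569: 223×74 ≡ 1 (mod 569), so 223⁻¹ ≡ 74.
x = 99 + 223×((161 − 99)×74 mod 569) = 99 + 223×36 = 8127.
Check: 8127 mod 223 = 99, 8127 mod 569 = 161. ✓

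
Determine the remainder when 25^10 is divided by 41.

1

10 in binary is 1010, i.e. 10 = 8 + 2.
25^1 ≡ 25 (mod 41)
25^2 ≡ 25^2 = 625 ≡ 10 (mod 41)
25^4 ≡ 10^2 = 100 ≡ 18 (mod 41)
25^8 ≡ 18^2 = 324 ≡ 37 (mod 41)
25^10 = 25^8 * 25^2 ≡ 37 * 10 (mod 41).
37 * 10 = 370 ≡ 1 (mod 41).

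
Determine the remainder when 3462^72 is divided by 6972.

By square-and-multiply:
72 in binary is 1001000, i.e. 72 = 64 + 8.
3462^1 ≡ 3462 (mod 6972)
3462^2 ≡ 3462^2 = 11985444 ≡ 576 (mod 6972)
3462^4 ≡ 576^2 = 331776 ≡ 4092 (mod 6972)
3462^8 ≡ 4092^2 = 16744464 ≡ 4692 (mod 6972)
3462^16 ≡ 4692^2 = 22014864 ≡ 4260 (mod 6972)
3462^32 ≡ 4260^2 = 18147600 ≡ 6456 (mod 6972)
3462^64 ≡ 6456^2 = 41679936 ≡ 1320 (mod 6972)
3462^72 = 3462^64 · 3462^8 ≡ 1320 · 4692 (mod 6972).
1320 · 4692 = 6193440 ≡ 2304 (mod 6972).

2304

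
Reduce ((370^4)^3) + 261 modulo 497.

(370)^4 ≡ 428 (mod 497)
(428)^3 ≡ 8 (mod 497)
8 + 261 = 269

269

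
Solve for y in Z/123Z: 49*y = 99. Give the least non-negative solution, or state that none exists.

120

gcd(49, 123) = 1, so a unique solution mod 123 exists.
49⁻¹ ≡ 118 (mod 123).
y ≡ 118*99 ≡ 120 (mod 123).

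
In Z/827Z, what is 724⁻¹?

554

Apply the Euclidean algorithm and back-substitute:
827 = 1*724 + 103
724 = 7*103 + 3
103 = 34*3 + 1
3 = 3*1 + 0
gcd(724, 827) = 1, so the inverse exists.
Back-substitute for 1:
1 = 1*103 − 34*3
  = −34*724 + 239*103
  = 239*827 − 273*724
So 724⁻¹ ≡ −273 ≡ 554 (mod 827).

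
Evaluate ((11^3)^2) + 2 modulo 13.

(11)^3 ≡ 5 (mod 13)
(5)^2 ≡ 12 (mod 13)
12 + 2 = 14 ≡ 1 (mod 13)

1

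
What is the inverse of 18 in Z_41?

41 = 2·18 + 5
18 = 3·5 + 3
5 = 1·3 + 2
3 = 1·2 + 1
2 = 2·1 + 0
gcd(18, 41) = 1, so the inverse exists.
Bézout: 1 = −7·41 + 16·18.
So 18⁻¹ ≡ 16 (mod 41).

16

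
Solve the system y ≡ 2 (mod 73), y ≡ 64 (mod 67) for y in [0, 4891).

73⁻¹ mod 67: 73×56 ≡ 1 (mod 67), so 73⁻¹ ≡ 56.
y = 2 + 73×((64 − 2)×56 mod 67) = 2 + 73×55 = 4017.
Check: 4017 mod 73 = 2, 4017 mod 67 = 64. ✓

4017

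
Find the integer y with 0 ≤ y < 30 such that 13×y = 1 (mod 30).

7

Run the extended Euclidean algorithm:
30 = 2*13 + 4
13 = 3*4 + 1
4 = 4*1 + 0
gcd(13, 30) = 1, so the inverse exists.
Bézout: 1 = −3*30 + 7*13.
So 13⁻¹ ≡ 7 (mod 30).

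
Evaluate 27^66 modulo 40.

66 in binary is 1000010, i.e. 66 = 64 + 2.
27^1 ≡ 27 (mod 40)
27^2 ≡ 27^2 = 729 ≡ 9 (mod 40)
27^4 ≡ 9^2 = 81 ≡ 1 (mod 40)
27^8 ≡ 1^2 = 1 (mod 40)
27^16 ≡ 1^2 = 1 (mod 40)
27^32 ≡ 1^2 = 1 (mod 40)
27^64 ≡ 1^2 = 1 (mod 40)
27^66 = 27^64 × 27^2 ≡ 1 × 9 (mod 40).
1 × 9 = 9 ≡ 9 (mod 40).

9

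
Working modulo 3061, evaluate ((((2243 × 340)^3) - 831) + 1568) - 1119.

2243 × 340 = 762620 ≡ 431 (mod 3061)
(431)^3 ≡ 2536 (mod 3061)
2536 - 831 = 1705
1705 + 1568 = 3273 ≡ 212 (mod 3061)
212 - 1119 = -907 ≡ 2154 (mod 3061)

2154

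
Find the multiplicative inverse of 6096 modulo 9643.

Run the extended Euclidean algorithm:
9643 = 1*6096 + 3547
6096 = 1*3547 + 2549
3547 = 1*2549 + 998
2549 = 2*998 + 553
998 = 1*553 + 445
553 = 1*445 + 108
445 = 4*108 + 13
108 = 8*13 + 4
13 = 3*4 + 1
4 = 4*1 + 0
gcd(6096, 9643) = 1, so the inverse exists.
Bézout: 1 = 1411*9643 − 2232*6096.
So 6096⁻¹ ≡ −2232 ≡ 7411 (mod 9643).

7411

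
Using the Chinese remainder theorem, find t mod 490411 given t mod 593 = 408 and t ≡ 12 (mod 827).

265479

593⁻¹ mod 827: 593*569 ≡ 1 (mod 827), so 593⁻¹ ≡ 569.
t = 408 + 593*((12 − 408)*569 mod 827) = 408 + 593*447 = 265479.
Check: 265479 mod 593 = 408, 265479 mod 827 = 12. ✓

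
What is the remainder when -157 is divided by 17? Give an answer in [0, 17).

13

-157 = -10*17 + 13, so -157 ≡ 13 (mod 17).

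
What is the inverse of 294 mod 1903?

By the extended Euclidean algorithm:
1903 = 6*294 + 139
294 = 2*139 + 16
139 = 8*16 + 11
16 = 1*11 + 5
11 = 2*5 + 1
5 = 5*1 + 0
gcd(294, 1903) = 1, so the inverse exists.
Back-substitute for 1:
1 = 1*11 − 2*5
  = −2*16 + 3*11
  = 3*139 − 26*16
  = −26*294 + 55*139
  = 55*1903 − 356*294
So 294⁻¹ ≡ −356 ≡ 1547 (mod 1903).

1547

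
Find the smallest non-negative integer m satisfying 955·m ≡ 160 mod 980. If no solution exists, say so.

gcd(955, 980) = 5, and 5 | 160, so solutions exist.
Divide through by 5: 191·m ≡ 32 (mod 196).
191⁻¹ ≡ 39 (mod 196).
m ≡ 39·32 ≡ 72 (mod 196).
The smallest non-negative solution is m = 72.

72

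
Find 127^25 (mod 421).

Using repeated squaring:
25 in binary is 11001, i.e. 25 = 16 + 8 + 1.
127^1 ≡ 127 (mod 421)
127^2 ≡ 127^2 = 16129 ≡ 131 (mod 421)
127^4 ≡ 131^2 = 17161 ≡ 321 (mod 421)
127^8 ≡ 321^2 = 103041 ≡ 317 (mod 421)
127^16 ≡ 317^2 = 100489 ≡ 291 (mod 421)
127^25 = 127^16 · 127^8 · 127^1 ≡ 291 · 317 · 127 (mod 421).
Accumulate the product:
291 · 317 = 92247 ≡ 48
48 · 127 = 6096 ≡ 202

202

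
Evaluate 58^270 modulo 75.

By square-and-multiply:
58^1 ≡ 58 (mod 75)
58^2 ≡ 58^2 = 3364 ≡ 64 (mod 75)
58^4 ≡ 64^2 = 4096 ≡ 46 (mod 75)
58^8 ≡ 46^2 = 2116 ≡ 16 (mod 75)
58^16 ≡ 16^2 = 256 ≡ 31 (mod 75)
58^32 ≡ 31^2 = 961 ≡ 61 (mod 75)
58^64 ≡ 61^2 = 3721 ≡ 46 (mod 75)
58^128 ≡ 46^2 = 2116 ≡ 16 (mod 75)
58^256 ≡ 16^2 = 256 ≡ 31 (mod 75)
58^270 = 58^256 × 58^8 × 58^4 × 58^2 ≡ 31 × 16 × 46 × 64 (mod 75).
Accumulate the product:
31 × 16 = 496 ≡ 46
46 × 46 = 2116 ≡ 16
16 × 64 = 1024 ≡ 49

49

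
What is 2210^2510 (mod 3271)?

2510 in binary is 100111001110, i.e. 2510 = 2048 + 256 + 128 + 64 + 8 + 4 + 2.
2210^1 ≡ 2210 (mod 3271)
2210^2 ≡ 2210^2 = 4884100 ≡ 497 (mod 3271)
2210^4 ≡ 497^2 = 247009 ≡ 1684 (mod 3271)
2210^8 ≡ 1684^2 = 2835856 ≡ 3170 (mod 3271)
2210^16 ≡ 3170^2 = 10048900 ≡ 388 (mod 3271)
2210^32 ≡ 388^2 = 150544 ≡ 78 (mod 3271)
2210^64 ≡ 78^2 = 6084 ≡ 2813 (mod 3271)
2210^128 ≡ 2813^2 = 7912969 ≡ 420 (mod 3271)
2210^256 ≡ 420^2 = 176400 ≡ 3037 (mod 3271)
2210^512 ≡ 3037^2 = 9223369 ≡ 2420 (mod 3271)
2210^1024 ≡ 2420^2 = 5856400 ≡ 1310 (mod 3271)
2210^2048 ≡ 1310^2 = 1716100 ≡ 2096 (mod 3271)
2210^2510 = 2210^2048 · 2210^256 · 2210^128 · 2210^64 · 2210^8 · 2210^4 · 2210^2 ≡ 2096 · 3037 · 420 · 2813 · 3170 · 1684 · 497 (mod 3271).
Accumulate the product:
2096 · 3037 = 6365552 ≡ 186
186 · 420 = 78120 ≡ 2887
2887 · 2813 = 8121131 ≡ 2509
2509 · 3170 = 7953530 ≡ 1729
1729 · 1684 = 2911636 ≡ 446
446 · 497 = 221662 ≡ 2505

2505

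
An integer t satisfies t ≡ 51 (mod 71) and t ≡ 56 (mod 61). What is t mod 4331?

2252

71⁻¹ mod 61: 71·55 ≡ 1 (mod 61), so 71⁻¹ ≡ 55.
t = 51 + 71·((56 − 51)·55 mod 61) = 51 + 71·31 = 2252.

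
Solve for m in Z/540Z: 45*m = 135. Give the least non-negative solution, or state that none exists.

gcd(45, 540) = 45, and 45 | 135, so solutions exist.
Divide through by 45: 1*m ≡ 3 (mod 12).
1⁻¹ ≡ 1 (mod 12).
m ≡ 1*3 ≡ 3 (mod 12).
The smallest non-negative solution is m = 3.

3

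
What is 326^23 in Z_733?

419

Using repeated squaring:
23 in binary is 10111, i.e. 23 = 16 + 4 + 2 + 1.
326^1 ≡ 326 (mod 733)
326^2 ≡ 326^2 = 106276 ≡ 724 (mod 733)
326^4 ≡ 724^2 = 524176 ≡ 81 (mod 733)
326^8 ≡ 81^2 = 6561 ≡ 697 (mod 733)
326^16 ≡ 697^2 = 485809 ≡ 563 (mod 733)
326^23 = 326^16 · 326^4 · 326^2 · 326^1 ≡ 563 · 81 · 724 · 326 (mod 733).
Accumulate the product:
563 · 81 = 45603 ≡ 157
157 · 724 = 113668 ≡ 53
53 · 326 = 17278 ≡ 419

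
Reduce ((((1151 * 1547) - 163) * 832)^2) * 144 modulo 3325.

1151 * 1547 = 1780597 ≡ 1722 (mod 3325)
1722 - 163 = 1559
1559 * 832 = 1297088 ≡ 338 (mod 3325)
(338)^2 ≡ 1194 (mod 3325)
1194 * 144 = 171936 ≡ 2361 (mod 3325)

2361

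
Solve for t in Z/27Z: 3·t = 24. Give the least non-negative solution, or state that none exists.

8

gcd(3, 27) = 3, and 3 | 24, so solutions exist.
Divide through by 3: 1·t = 8 (mod 9).
1⁻¹ ≡ 1 (mod 9).
t ≡ 1·8 ≡ 8 (mod 9).
The smallest non-negative solution is t = 8.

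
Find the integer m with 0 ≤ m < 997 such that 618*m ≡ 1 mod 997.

705

Run the extended Euclidean algorithm:
997 = 1×618 + 379
618 = 1×379 + 239
379 = 1×239 + 140
239 = 1×140 + 99
140 = 1×99 + 41
99 = 2×41 + 17
41 = 2×17 + 7
17 = 2×7 + 3
7 = 2×3 + 1
3 = 3×1 + 0
gcd(618, 997) = 1, so the inverse exists.
Back-substitute for 1:
1 = 1×7 − 2×3
  = −2×17 + 5×7
  = 5×41 − 12×17
  = −12×99 + 29×41
  = 29×140 − 41×99
  = −41×239 + 70×140
  = 70×379 − 111×239
  = −111×618 + 181×379
  = 181×997 − 292×618
So 618⁻¹ ≡ −292 ≡ 705 (mod 997).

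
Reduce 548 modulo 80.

548 = 6×80 + 68, so 548 ≡ 68 (mod 80).

68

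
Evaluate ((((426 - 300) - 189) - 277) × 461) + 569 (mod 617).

547

426 - 300 = 126
126 - 189 = -63 ≡ 554 (mod 617)
554 - 277 = 277
277 × 461 = 127697 ≡ 595 (mod 617)
595 + 569 = 1164 ≡ 547 (mod 617)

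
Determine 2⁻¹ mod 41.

21

Apply the Euclidean algorithm and back-substitute:
41 = 20*2 + 1
2 = 2*1 + 0
gcd(2, 41) = 1, so the inverse exists.
Back-substitute for 1:
1 = 1*41 − 20*2
So 2⁻¹ ≡ −20 ≡ 21 (mod 41).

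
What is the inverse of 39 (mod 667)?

496

667 = 17·39 + 4
39 = 9·4 + 3
4 = 1·3 + 1
3 = 3·1 + 0
gcd(39, 667) = 1, so the inverse exists.
Back-substitute for 1:
1 = 1·4 − 1·3
  = −1·39 + 10·4
  = 10·667 − 171·39
So 39⁻¹ ≡ −171 ≡ 496 (mod 667).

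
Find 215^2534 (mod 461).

412

2534 in binary is 100111100110, i.e. 2534 = 2048 + 256 + 128 + 64 + 32 + 4 + 2.
215^1 ≡ 215 (mod 461)
215^2 ≡ 215^2 = 46225 ≡ 125 (mod 461)
215^4 ≡ 125^2 = 15625 ≡ 412 (mod 461)
215^8 ≡ 412^2 = 169744 ≡ 96 (mod 461)
215^16 ≡ 96^2 = 9216 ≡ 457 (mod 461)
215^32 ≡ 457^2 = 208849 ≡ 16 (mod 461)
215^64 ≡ 16^2 = 256 (mod 461)
215^128 ≡ 256^2 = 65536 ≡ 74 (mod 461)
215^256 ≡ 74^2 = 5476 ≡ 405 (mod 461)
215^512 ≡ 405^2 = 164025 ≡ 370 (mod 461)
215^1024 ≡ 370^2 = 136900 ≡ 444 (mod 461)
215^2048 ≡ 444^2 = 197136 ≡ 289 (mod 461)
215^2534 = 215^2048 × 215^256 × 215^128 × 215^64 × 215^32 × 215^4 × 215^2 ≡ 289 × 405 × 74 × 256 × 16 × 412 × 125 (mod 461).
Accumulate the product:
289 × 405 = 117045 ≡ 412
412 × 74 = 30488 ≡ 62
62 × 256 = 15872 ≡ 198
198 × 16 = 3168 ≡ 402
402 × 412 = 165624 ≡ 125
125 × 125 = 15625 ≡ 412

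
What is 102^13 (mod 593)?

By square-and-multiply:
102^1 ≡ 102 (mod 593)
102^2 ≡ 102^2 = 10404 ≡ 323 (mod 593)
102^4 ≡ 323^2 = 104329 ≡ 554 (mod 593)
102^8 ≡ 554^2 = 306916 ≡ 335 (mod 593)
102^13 = 102^8 × 102^4 × 102^1 ≡ 335 × 554 × 102 (mod 593).
Accumulate the product:
335 × 554 = 185590 ≡ 574
574 × 102 = 58548 ≡ 434

434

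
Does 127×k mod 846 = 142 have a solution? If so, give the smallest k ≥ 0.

574

gcd(127, 846) = 1, so a unique solution mod 846 exists.
127⁻¹ ≡ 433 (mod 846).
k ≡ 433×142 ≡ 574 (mod 846).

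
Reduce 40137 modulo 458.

40137 = 87·458 + 291, so 40137 ≡ 291 (mod 458).

291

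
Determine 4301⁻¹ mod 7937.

5538

7937 = 1*4301 + 3636
4301 = 1*3636 + 665
3636 = 5*665 + 311
665 = 2*311 + 43
311 = 7*43 + 10
43 = 4*10 + 3
10 = 3*3 + 1
3 = 3*1 + 0
gcd(4301, 7937) = 1, so the inverse exists.
Bézout: 1 = 1300*7937 − 2399*4301.
So 4301⁻¹ ≡ −2399 ≡ 5538 (mod 7937).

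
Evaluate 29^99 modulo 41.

24

99 in binary is 1100011, i.e. 99 = 64 + 32 + 2 + 1.
29^1 ≡ 29 (mod 41)
29^2 ≡ 29^2 = 841 ≡ 21 (mod 41)
29^4 ≡ 21^2 = 441 ≡ 31 (mod 41)
29^8 ≡ 31^2 = 961 ≡ 18 (mod 41)
29^16 ≡ 18^2 = 324 ≡ 37 (mod 41)
29^32 ≡ 37^2 = 1369 ≡ 16 (mod 41)
29^64 ≡ 16^2 = 256 ≡ 10 (mod 41)
29^99 = 29^64 × 29^32 × 29^2 × 29^1 ≡ 10 × 16 × 21 × 29 (mod 41).
Accumulate the product:
10 × 16 = 160 ≡ 37
37 × 21 = 777 ≡ 39
39 × 29 = 1131 ≡ 24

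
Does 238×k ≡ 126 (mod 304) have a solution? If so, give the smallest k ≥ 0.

gcd(238, 304) = 2, and 2 | 126, so solutions exist.
Divide through by 2: 119×k ≡ 63 (mod 152).
119⁻¹ ≡ 23 (mod 152).
k ≡ 23×63 ≡ 81 (mod 152).
The smallest non-negative solution is k = 81.

81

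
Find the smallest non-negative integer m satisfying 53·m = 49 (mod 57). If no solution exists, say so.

gcd(53, 57) = 1, so a unique solution mod 57 exists.
53⁻¹ ≡ 14 (mod 57).
m ≡ 14·49 ≡ 2 (mod 57).

2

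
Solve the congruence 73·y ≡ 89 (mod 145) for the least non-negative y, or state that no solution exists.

33

gcd(73, 145) = 1, so a unique solution mod 145 exists.
73⁻¹ ≡ 2 (mod 145).
y ≡ 2·89 ≡ 33 (mod 145).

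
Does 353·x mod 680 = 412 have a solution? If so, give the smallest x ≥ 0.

gcd(353, 680) = 1, so a unique solution mod 680 exists.
353⁻¹ ≡ 497 (mod 680).
x ≡ 497·412 ≡ 84 (mod 680).

84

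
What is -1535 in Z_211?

-1535 = -8×211 + 153, so -1535 ≡ 153 (mod 211).

153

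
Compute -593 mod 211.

-593 = -3·211 + 40, so -593 ≡ 40 (mod 211).

40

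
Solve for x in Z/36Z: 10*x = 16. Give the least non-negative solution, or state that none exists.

gcd(10, 36) = 2, and 2 | 16, so solutions exist.
Divide through by 2: 5*x ≡ 8 (mod 18).
5⁻¹ ≡ 11 (mod 18).
x ≡ 11*8 ≡ 16 (mod 18).
The smallest non-negative solution is x = 16.

16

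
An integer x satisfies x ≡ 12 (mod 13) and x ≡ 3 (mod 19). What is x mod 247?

13⁻¹ mod 19: 13·3 ≡ 1 (mod 19), so 13⁻¹ ≡ 3.
x = 12 + 13·((3 − 12)·3 mod 19) = 12 + 13·11 = 155.

155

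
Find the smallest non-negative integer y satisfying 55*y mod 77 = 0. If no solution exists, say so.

gcd(55, 77) = 11, and 11 | 0, so solutions exist.
Divide through by 11: 5*y ≡ 0 (mod 7).
5⁻¹ ≡ 3 (mod 7).
y ≡ 3*0 ≡ 0 (mod 7).
The smallest non-negative solution is y = 0.

0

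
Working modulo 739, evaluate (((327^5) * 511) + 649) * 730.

(327)^5 ≡ 452 (mod 739)
452 * 511 = 230972 ≡ 404 (mod 739)
404 + 649 = 1053 ≡ 314 (mod 739)
314 * 730 = 229220 ≡ 130 (mod 739)

130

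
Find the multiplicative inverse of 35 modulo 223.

223 = 6*35 + 13
35 = 2*13 + 9
13 = 1*9 + 4
9 = 2*4 + 1
4 = 4*1 + 0
gcd(35, 223) = 1, so the inverse exists.
Back-substitute for 1:
1 = 1*9 − 2*4
  = −2*13 + 3*9
  = 3*35 − 8*13
  = −8*223 + 51*35
So 35⁻¹ ≡ 51 (mod 223).

51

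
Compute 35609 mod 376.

265

35609 = 94×376 + 265, so 35609 ≡ 265 (mod 376).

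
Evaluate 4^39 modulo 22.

14

Compute successive squares:
4^1 ≡ 4 (mod 22)
4^2 ≡ 4^2 = 16 (mod 22)
4^4 ≡ 16^2 = 256 ≡ 14 (mod 22)
4^8 ≡ 14^2 = 196 ≡ 20 (mod 22)
4^16 ≡ 20^2 = 400 ≡ 4 (mod 22)
4^32 ≡ 4^2 = 16 (mod 22)
4^39 = 4^32 * 4^4 * 4^2 * 4^1 ≡ 16 * 14 * 16 * 4 (mod 22).
Accumulate the product:
16 * 14 = 224 ≡ 4
4 * 16 = 64 ≡ 20
20 * 4 = 80 ≡ 14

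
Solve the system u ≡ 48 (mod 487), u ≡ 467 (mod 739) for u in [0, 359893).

487⁻¹ mod 739: 487×478 ≡ 1 (mod 739), so 487⁻¹ ≡ 478.
u = 48 + 487×((467 − 48)×478 mod 739) = 48 + 487×13 = 6379.

6379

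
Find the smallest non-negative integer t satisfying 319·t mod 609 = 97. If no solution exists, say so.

no solution

gcd(319, 609) = 29, and 29 does not divide 97.
So the congruence has no solution.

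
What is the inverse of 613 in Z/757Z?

Run the extended Euclidean algorithm:
757 = 1*613 + 144
613 = 4*144 + 37
144 = 3*37 + 33
37 = 1*33 + 4
33 = 8*4 + 1
4 = 4*1 + 0
gcd(613, 757) = 1, so the inverse exists.
Back-substitute for 1:
1 = 1*33 − 8*4
  = −8*37 + 9*33
  = 9*144 − 35*37
  = −35*613 + 149*144
  = 149*757 − 184*613
So 613⁻¹ ≡ −184 ≡ 573 (mod 757).

573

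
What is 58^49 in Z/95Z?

58^1 ≡ 58 (mod 95)
58^2 ≡ 58^2 = 3364 ≡ 39 (mod 95)
58^4 ≡ 39^2 = 1521 ≡ 1 (mod 95)
58^8 ≡ 1^2 = 1 (mod 95)
58^16 ≡ 1^2 = 1 (mod 95)
58^32 ≡ 1^2 = 1 (mod 95)
58^49 = 58^32 · 58^16 · 58^1 ≡ 1 · 1 · 58 (mod 95).
Accumulate the product:
1 · 1 = 1
1 · 58 = 58

58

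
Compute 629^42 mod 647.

624

Using repeated squaring:
42 in binary is 101010, i.e. 42 = 32 + 8 + 2.
629^1 ≡ 629 (mod 647)
629^2 ≡ 629^2 = 395641 ≡ 324 (mod 647)
629^4 ≡ 324^2 = 104976 ≡ 162 (mod 647)
629^8 ≡ 162^2 = 26244 ≡ 364 (mod 647)
629^16 ≡ 364^2 = 132496 ≡ 508 (mod 647)
629^32 ≡ 508^2 = 258064 ≡ 558 (mod 647)
629^42 = 629^32 * 629^8 * 629^2 ≡ 558 * 364 * 324 (mod 647).
Accumulate the product:
558 * 364 = 203112 ≡ 601
601 * 324 = 194724 ≡ 624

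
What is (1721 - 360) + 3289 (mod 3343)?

1721 - 360 = 1361
1361 + 3289 = 4650 ≡ 1307 (mod 3343)

1307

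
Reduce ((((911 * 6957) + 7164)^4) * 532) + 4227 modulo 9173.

6299

911 * 6957 = 6337827 ≡ 8457 (mod 9173)
8457 + 7164 = 15621 ≡ 6448 (mod 9173)
(6448)^4 ≡ 4349 (mod 9173)
4349 * 532 = 2313668 ≡ 2072 (mod 9173)
2072 + 4227 = 6299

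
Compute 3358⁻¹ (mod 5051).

2345

5051 = 1*3358 + 1693
3358 = 1*1693 + 1665
1693 = 1*1665 + 28
1665 = 59*28 + 13
28 = 2*13 + 2
13 = 6*2 + 1
2 = 2*1 + 0
gcd(3358, 5051) = 1, so the inverse exists.
Back-substitute for 1:
1 = 1*13 − 6*2
  = −6*28 + 13*13
  = 13*1665 − 773*28
  = −773*1693 + 786*1665
  = 786*3358 − 1559*1693
  = −1559*5051 + 2345*3358
So 3358⁻¹ ≡ 2345 (mod 5051).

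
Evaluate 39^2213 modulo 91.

39^1 ≡ 39 (mod 91)
39^2 ≡ 39^2 = 1521 ≡ 65 (mod 91)
39^4 ≡ 65^2 = 4225 ≡ 39 (mod 91)
39^8 ≡ 39^2 = 1521 ≡ 65 (mod 91)
39^16 ≡ 65^2 = 4225 ≡ 39 (mod 91)
39^32 ≡ 39^2 = 1521 ≡ 65 (mod 91)
39^64 ≡ 65^2 = 4225 ≡ 39 (mod 91)
39^128 ≡ 39^2 = 1521 ≡ 65 (mod 91)
39^256 ≡ 65^2 = 4225 ≡ 39 (mod 91)
39^512 ≡ 39^2 = 1521 ≡ 65 (mod 91)
39^1024 ≡ 65^2 = 4225 ≡ 39 (mod 91)
39^2048 ≡ 39^2 = 1521 ≡ 65 (mod 91)
39^2213 = 39^2048 * 39^128 * 39^32 * 39^4 * 39^1 ≡ 65 * 65 * 65 * 39 * 39 (mod 91).
Accumulate the product:
65 * 65 = 4225 ≡ 39
39 * 65 = 2535 ≡ 78
78 * 39 = 3042 ≡ 39
39 * 39 = 1521 ≡ 65

65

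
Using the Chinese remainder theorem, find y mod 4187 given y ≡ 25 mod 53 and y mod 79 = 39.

53⁻¹ mod 79: 53·3 ≡ 1 (mod 79), so 53⁻¹ ≡ 3.
y = 25 + 53·((39 − 25)·3 mod 79) = 25 + 53·42 = 2251.
Check: 2251 mod 53 = 25, 2251 mod 79 = 39. ✓

2251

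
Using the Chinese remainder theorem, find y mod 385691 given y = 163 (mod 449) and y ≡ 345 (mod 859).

449⁻¹ mod 859: 449×815 ≡ 1 (mod 859), so 449⁻¹ ≡ 815.
y = 163 + 449×((345 − 163)×815 mod 859) = 163 + 449×582 = 261481.

261481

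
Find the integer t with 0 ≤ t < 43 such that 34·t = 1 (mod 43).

19

Run the extended Euclidean algorithm:
43 = 1*34 + 9
34 = 3*9 + 7
9 = 1*7 + 2
7 = 3*2 + 1
2 = 2*1 + 0
gcd(34, 43) = 1, so the inverse exists.
Back-substitute for 1:
1 = 1*7 − 3*2
  = −3*9 + 4*7
  = 4*34 − 15*9
  = −15*43 + 19*34
So 34⁻¹ ≡ 19 (mod 43).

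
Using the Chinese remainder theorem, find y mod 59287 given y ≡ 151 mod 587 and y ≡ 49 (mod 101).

9543

587⁻¹ mod 101: 587·85 ≡ 1 (mod 101), so 587⁻¹ ≡ 85.
y = 151 + 587·((49 − 151)·85 mod 101) = 151 + 587·16 = 9543.
Check: 9543 mod 587 = 151, 9543 mod 101 = 49. ✓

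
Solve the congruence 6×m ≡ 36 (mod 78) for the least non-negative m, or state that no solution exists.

6

gcd(6, 78) = 6, and 6 | 36, so solutions exist.
Divide through by 6: 1×m ≡ 6 (mod 13).
1⁻¹ ≡ 1 (mod 13).
m ≡ 1×6 ≡ 6 (mod 13).
The smallest non-negative solution is m = 6.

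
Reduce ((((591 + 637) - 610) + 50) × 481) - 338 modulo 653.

347

591 + 637 = 1228 ≡ 575 (mod 653)
575 - 610 = -35 ≡ 618 (mod 653)
618 + 50 = 668 ≡ 15 (mod 653)
15 × 481 = 7215 ≡ 32 (mod 653)
32 - 338 = -306 ≡ 347 (mod 653)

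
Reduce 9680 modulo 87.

23

9680 = 111*87 + 23, so 9680 ≡ 23 (mod 87).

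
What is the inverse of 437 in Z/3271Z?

Apply the Euclidean algorithm and back-substitute:
3271 = 7×437 + 212
437 = 2×212 + 13
212 = 16×13 + 4
13 = 3×4 + 1
4 = 4×1 + 0
gcd(437, 3271) = 1, so the inverse exists.
Back-substitute for 1:
1 = 1×13 − 3×4
  = −3×212 + 49×13
  = 49×437 − 101×212
  = −101×3271 + 756×437
So 437⁻¹ ≡ 756 (mod 3271).

756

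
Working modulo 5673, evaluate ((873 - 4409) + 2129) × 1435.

543

873 - 4409 = -3536 ≡ 2137 (mod 5673)
2137 + 2129 = 4266
4266 × 1435 = 6121710 ≡ 543 (mod 5673)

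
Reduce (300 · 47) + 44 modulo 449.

225

300 · 47 = 14100 ≡ 181 (mod 449)
181 + 44 = 225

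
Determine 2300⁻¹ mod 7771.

By the extended Euclidean algorithm:
7771 = 3×2300 + 871
2300 = 2×871 + 558
871 = 1×558 + 313
558 = 1×313 + 245
313 = 1×245 + 68
245 = 3×68 + 41
68 = 1×41 + 27
41 = 1×27 + 14
27 = 1×14 + 13
14 = 1×13 + 1
13 = 13×1 + 0
gcd(2300, 7771) = 1, so the inverse exists.
Back-substitute for 1:
1 = 1×14 − 1×13
  = −1×27 + 2×14
  = 2×41 − 3×27
  = −3×68 + 5×41
  = 5×245 − 18×68
  = −18×313 + 23×245
  = 23×558 − 41×313
  = −41×871 + 64×558
  = 64×2300 − 169×871
  = −169×7771 + 571×2300
So 2300⁻¹ ≡ 571 (mod 7771).

571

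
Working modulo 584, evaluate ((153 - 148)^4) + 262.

153 - 148 = 5
(5)^4 ≡ 41 (mod 584)
41 + 262 = 303

303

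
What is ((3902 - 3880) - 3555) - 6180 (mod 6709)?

3902 - 3880 = 22
22 - 3555 = -3533 ≡ 3176 (mod 6709)
3176 - 6180 = -3004 ≡ 3705 (mod 6709)

3705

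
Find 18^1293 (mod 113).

Compute successive squares:
1293 in binary is 10100001101, i.e. 1293 = 1024 + 256 + 8 + 4 + 1.
18^1 ≡ 18 (mod 113)
18^2 ≡ 18^2 = 324 ≡ 98 (mod 113)
18^4 ≡ 98^2 = 9604 ≡ 112 (mod 113)
18^8 ≡ 112^2 = 12544 ≡ 1 (mod 113)
18^16 ≡ 1^2 = 1 (mod 113)
18^32 ≡ 1^2 = 1 (mod 113)
18^64 ≡ 1^2 = 1 (mod 113)
18^128 ≡ 1^2 = 1 (mod 113)
18^256 ≡ 1^2 = 1 (mod 113)
18^512 ≡ 1^2 = 1 (mod 113)
18^1024 ≡ 1^2 = 1 (mod 113)
18^1293 = 18^1024 × 18^256 × 18^8 × 18^4 × 18^1 ≡ 1 × 1 × 1 × 112 × 18 (mod 113).
Accumulate the product:
1 × 1 = 1
1 × 1 = 1
1 × 112 = 112
112 × 18 = 2016 ≡ 95

95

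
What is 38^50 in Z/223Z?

50 in binary is 110010, i.e. 50 = 32 + 16 + 2.
38^1 ≡ 38 (mod 223)
38^2 ≡ 38^2 = 1444 ≡ 106 (mod 223)
38^4 ≡ 106^2 = 11236 ≡ 86 (mod 223)
38^8 ≡ 86^2 = 7396 ≡ 37 (mod 223)
38^16 ≡ 37^2 = 1369 ≡ 31 (mod 223)
38^32 ≡ 31^2 = 961 ≡ 69 (mod 223)
38^50 = 38^32 * 38^16 * 38^2 ≡ 69 * 31 * 106 (mod 223).
Accumulate the product:
69 * 31 = 2139 ≡ 132
132 * 106 = 13992 ≡ 166

166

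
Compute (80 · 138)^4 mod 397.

80 · 138 = 11040 ≡ 321 (mod 397)
(321)^4 ≡ 281 (mod 397)

281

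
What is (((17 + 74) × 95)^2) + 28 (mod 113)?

17 + 74 = 91
91 × 95 = 8645 ≡ 57 (mod 113)
(57)^2 ≡ 85 (mod 113)
85 + 28 = 113 ≡ 0 (mod 113)

0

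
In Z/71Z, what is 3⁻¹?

24

Apply the Euclidean algorithm and back-substitute:
71 = 23×3 + 2
3 = 1×2 + 1
2 = 2×1 + 0
gcd(3, 71) = 1, so the inverse exists.
Back-substitute for 1:
1 = 1×3 − 1×2
  = −1×71 + 24×3
So 3⁻¹ ≡ 24 (mod 71).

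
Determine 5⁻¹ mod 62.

62 = 12*5 + 2
5 = 2*2 + 1
2 = 2*1 + 0
gcd(5, 62) = 1, so the inverse exists.
Bézout: 1 = −2*62 + 25*5.
So 5⁻¹ ≡ 25 (mod 62).

25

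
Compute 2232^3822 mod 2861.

3822 in binary is 111011101110, i.e. 3822 = 2048 + 1024 + 512 + 128 + 64 + 32 + 8 + 4 + 2.
2232^1 ≡ 2232 (mod 2861)
2232^2 ≡ 2232^2 = 4981824 ≡ 823 (mod 2861)
2232^4 ≡ 823^2 = 677329 ≡ 2133 (mod 2861)
2232^8 ≡ 2133^2 = 4549689 ≡ 699 (mod 2861)
2232^16 ≡ 699^2 = 488601 ≡ 2231 (mod 2861)
2232^32 ≡ 2231^2 = 4977361 ≡ 2082 (mod 2861)
2232^64 ≡ 2082^2 = 4334724 ≡ 309 (mod 2861)
2232^128 ≡ 309^2 = 95481 ≡ 1068 (mod 2861)
2232^256 ≡ 1068^2 = 1140624 ≡ 1946 (mod 2861)
2232^512 ≡ 1946^2 = 3786916 ≡ 1813 (mod 2861)
2232^1024 ≡ 1813^2 = 3286969 ≡ 2541 (mod 2861)
2232^2048 ≡ 2541^2 = 6456681 ≡ 2265 (mod 2861)
2232^3822 = 2232^2048 * 2232^1024 * 2232^512 * 2232^128 * 2232^64 * 2232^32 * 2232^8 * 2232^4 * 2232^2 ≡ 2265 * 2541 * 1813 * 1068 * 309 * 2082 * 699 * 2133 * 823 (mod 2861).
Accumulate the product:
2265 * 2541 = 5755365 ≡ 1894
1894 * 1813 = 3433822 ≡ 622
622 * 1068 = 664296 ≡ 544
544 * 309 = 168096 ≡ 2158
2158 * 2082 = 4492956 ≡ 1186
1186 * 699 = 829014 ≡ 2185
2185 * 2133 = 4660605 ≡ 36
36 * 823 = 29628 ≡ 1018

1018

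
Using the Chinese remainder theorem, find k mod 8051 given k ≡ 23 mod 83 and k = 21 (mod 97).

1185

83⁻¹ mod 97: 83×90 ≡ 1 (mod 97), so 83⁻¹ ≡ 90.
k = 23 + 83×((21 − 23)×90 mod 97) = 23 + 83×14 = 1185.
Check: 1185 mod 83 = 23, 1185 mod 97 = 21. ✓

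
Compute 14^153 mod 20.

4

153 in binary is 10011001, i.e. 153 = 128 + 16 + 8 + 1.
14^1 ≡ 14 (mod 20)
14^2 ≡ 14^2 = 196 ≡ 16 (mod 20)
14^4 ≡ 16^2 = 256 ≡ 16 (mod 20)
14^8 ≡ 16^2 = 256 ≡ 16 (mod 20)
14^16 ≡ 16^2 = 256 ≡ 16 (mod 20)
14^32 ≡ 16^2 = 256 ≡ 16 (mod 20)
14^64 ≡ 16^2 = 256 ≡ 16 (mod 20)
14^128 ≡ 16^2 = 256 ≡ 16 (mod 20)
14^153 = 14^128 · 14^16 · 14^8 · 14^1 ≡ 16 · 16 · 16 · 14 (mod 20).
Accumulate the product:
16 · 16 = 256 ≡ 16
16 · 16 = 256 ≡ 16
16 · 14 = 224 ≡ 4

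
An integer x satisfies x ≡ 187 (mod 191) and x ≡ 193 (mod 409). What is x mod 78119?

191⁻¹ mod 409: 191*212 ≡ 1 (mod 409), so 191⁻¹ ≡ 212.
x = 187 + 191*((193 − 187)*212 mod 409) = 187 + 191*45 = 8782.

8782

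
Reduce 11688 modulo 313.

11688 = 37×313 + 107, so 11688 ≡ 107 (mod 313).

107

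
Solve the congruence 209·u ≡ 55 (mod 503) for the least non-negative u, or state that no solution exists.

gcd(209, 503) = 1, so a unique solution mod 503 exists.
209⁻¹ ≡ 142 (mod 503).
u ≡ 142·55 ≡ 265 (mod 503).

265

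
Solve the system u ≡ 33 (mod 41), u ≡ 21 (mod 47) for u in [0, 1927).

115

41⁻¹ mod 47: 41·39 ≡ 1 (mod 47), so 41⁻¹ ≡ 39.
u = 33 + 41·((21 − 33)·39 mod 47) = 33 + 41·2 = 115.
Check: 115 mod 41 = 33, 115 mod 47 = 21. ✓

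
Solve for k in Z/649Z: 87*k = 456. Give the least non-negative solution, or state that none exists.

gcd(87, 649) = 1, so a unique solution mod 649 exists.
87⁻¹ ≡ 373 (mod 649).
k ≡ 373*456 ≡ 50 (mod 649).

50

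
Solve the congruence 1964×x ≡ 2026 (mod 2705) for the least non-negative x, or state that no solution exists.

1034

gcd(1964, 2705) = 1, so a unique solution mod 2705 exists.
1964⁻¹ ≡ 2329 (mod 2705).
x ≡ 2329×2026 ≡ 1034 (mod 2705).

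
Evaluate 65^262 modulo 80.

65

Compute successive squares:
262 in binary is 100000110, i.e. 262 = 256 + 4 + 2.
65^1 ≡ 65 (mod 80)
65^2 ≡ 65^2 = 4225 ≡ 65 (mod 80)
65^4 ≡ 65^2 = 4225 ≡ 65 (mod 80)
65^8 ≡ 65^2 = 4225 ≡ 65 (mod 80)
65^16 ≡ 65^2 = 4225 ≡ 65 (mod 80)
65^32 ≡ 65^2 = 4225 ≡ 65 (mod 80)
65^64 ≡ 65^2 = 4225 ≡ 65 (mod 80)
65^128 ≡ 65^2 = 4225 ≡ 65 (mod 80)
65^256 ≡ 65^2 = 4225 ≡ 65 (mod 80)
65^262 = 65^256 × 65^4 × 65^2 ≡ 65 × 65 × 65 (mod 80).
Accumulate the product:
65 × 65 = 4225 ≡ 65
65 × 65 = 4225 ≡ 65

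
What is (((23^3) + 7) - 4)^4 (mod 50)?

(23)^3 ≡ 17 (mod 50)
17 + 7 = 24
24 - 4 = 20
(20)^4 ≡ 0 (mod 50)

0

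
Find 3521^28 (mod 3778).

3773

28 in binary is 11100, i.e. 28 = 16 + 8 + 4.
3521^1 ≡ 3521 (mod 3778)
3521^2 ≡ 3521^2 = 12397441 ≡ 1823 (mod 3778)
3521^4 ≡ 1823^2 = 3323329 ≡ 2467 (mod 3778)
3521^8 ≡ 2467^2 = 6086089 ≡ 3509 (mod 3778)
3521^16 ≡ 3509^2 = 12313081 ≡ 579 (mod 3778)
3521^28 = 3521^16 * 3521^8 * 3521^4 ≡ 579 * 3509 * 2467 (mod 3778).
Accumulate the product:
579 * 3509 = 2031711 ≡ 2925
2925 * 2467 = 7215975 ≡ 3773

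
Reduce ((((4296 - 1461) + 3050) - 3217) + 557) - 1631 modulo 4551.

1594

4296 - 1461 = 2835
2835 + 3050 = 5885 ≡ 1334 (mod 4551)
1334 - 3217 = -1883 ≡ 2668 (mod 4551)
2668 + 557 = 3225
3225 - 1631 = 1594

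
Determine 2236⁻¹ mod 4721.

By the extended Euclidean algorithm:
4721 = 2*2236 + 249
2236 = 8*249 + 244
249 = 1*244 + 5
244 = 48*5 + 4
5 = 1*4 + 1
4 = 4*1 + 0
gcd(2236, 4721) = 1, so the inverse exists.
Bézout: 1 = 449*4721 − 948*2236.
So 2236⁻¹ ≡ −948 ≡ 3773 (mod 4721).

3773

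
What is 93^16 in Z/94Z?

93^1 ≡ 93 (mod 94)
93^2 ≡ 93^2 = 8649 ≡ 1 (mod 94)
93^4 ≡ 1^2 = 1 (mod 94)
93^8 ≡ 1^2 = 1 (mod 94)
93^16 ≡ 1^2 = 1 (mod 94)
So 93^16 ≡ 1 (mod 94).

1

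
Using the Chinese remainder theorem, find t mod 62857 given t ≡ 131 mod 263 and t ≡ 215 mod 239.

263⁻¹ mod 239: 263×10 ≡ 1 (mod 239), so 263⁻¹ ≡ 10.
t = 131 + 263×((215 − 131)×10 mod 239) = 131 + 263×123 = 32480.

32480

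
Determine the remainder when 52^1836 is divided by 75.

By square-and-multiply:
52^1 ≡ 52 (mod 75)
52^2 ≡ 52^2 = 2704 ≡ 4 (mod 75)
52^4 ≡ 4^2 = 16 (mod 75)
52^8 ≡ 16^2 = 256 ≡ 31 (mod 75)
52^16 ≡ 31^2 = 961 ≡ 61 (mod 75)
52^32 ≡ 61^2 = 3721 ≡ 46 (mod 75)
52^64 ≡ 46^2 = 2116 ≡ 16 (mod 75)
52^128 ≡ 16^2 = 256 ≡ 31 (mod 75)
52^256 ≡ 31^2 = 961 ≡ 61 (mod 75)
52^512 ≡ 61^2 = 3721 ≡ 46 (mod 75)
52^1024 ≡ 46^2 = 2116 ≡ 16 (mod 75)
52^1836 = 52^1024 · 52^512 · 52^256 · 52^32 · 52^8 · 52^4 ≡ 16 · 46 · 61 · 46 · 31 · 16 (mod 75).
Accumulate the product:
16 · 46 = 736 ≡ 61
61 · 61 = 3721 ≡ 46
46 · 46 = 2116 ≡ 16
16 · 31 = 496 ≡ 46
46 · 16 = 736 ≡ 61

61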